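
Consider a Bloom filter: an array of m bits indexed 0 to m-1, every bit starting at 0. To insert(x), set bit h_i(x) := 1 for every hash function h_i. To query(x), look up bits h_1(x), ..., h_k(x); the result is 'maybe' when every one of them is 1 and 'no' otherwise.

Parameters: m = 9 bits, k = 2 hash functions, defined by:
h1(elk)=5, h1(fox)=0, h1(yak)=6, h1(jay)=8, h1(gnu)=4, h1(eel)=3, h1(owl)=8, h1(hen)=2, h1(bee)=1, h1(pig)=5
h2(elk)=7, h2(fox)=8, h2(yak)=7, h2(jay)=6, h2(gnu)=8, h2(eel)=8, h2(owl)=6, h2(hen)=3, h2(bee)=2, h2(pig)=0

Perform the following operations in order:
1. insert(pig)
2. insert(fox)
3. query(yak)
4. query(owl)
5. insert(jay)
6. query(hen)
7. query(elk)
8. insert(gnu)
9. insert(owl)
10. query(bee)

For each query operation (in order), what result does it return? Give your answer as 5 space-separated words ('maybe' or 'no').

Answer: no no no no no

Derivation:
Start: bits=000000000
Op 1: insert pig -> sets bits 0 5 -> bits=100001000
Op 2: insert fox -> sets bits 0 8 -> bits=100001001
Op 3: query yak -> checks bit6=0, bit7=0 (has a 0) -> no
Op 4: query owl -> checks bit6=0, bit8=1 (has a 0) -> no
Op 5: insert jay -> sets bits 6 8 -> bits=100001101
Op 6: query hen -> checks bit2=0, bit3=0 (has a 0) -> no
Op 7: query elk -> checks bit5=1, bit7=0 (has a 0) -> no
Op 8: insert gnu -> sets bits 4 8 -> bits=100011101
Op 9: insert owl -> sets bits 6 8 -> bits=100011101
Op 10: query bee -> checks bit1=0, bit2=0 (has a 0) -> no
Query results in order: no no no no no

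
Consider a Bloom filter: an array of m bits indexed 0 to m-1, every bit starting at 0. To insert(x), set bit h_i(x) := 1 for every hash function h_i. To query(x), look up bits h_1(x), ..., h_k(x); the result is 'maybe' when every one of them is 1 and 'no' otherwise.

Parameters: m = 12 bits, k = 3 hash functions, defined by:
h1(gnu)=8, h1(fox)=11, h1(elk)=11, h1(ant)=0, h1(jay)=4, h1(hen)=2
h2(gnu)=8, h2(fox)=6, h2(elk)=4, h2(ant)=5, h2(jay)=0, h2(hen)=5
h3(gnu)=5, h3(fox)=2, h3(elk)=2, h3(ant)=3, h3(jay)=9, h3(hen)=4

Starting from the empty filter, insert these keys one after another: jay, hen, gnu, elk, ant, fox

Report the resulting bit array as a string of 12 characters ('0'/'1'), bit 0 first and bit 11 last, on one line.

Answer: 101111101101

Derivation:
Start: bits=000000000000
After insert 'jay': sets bits 0 4 9 -> bits=100010000100
After insert 'hen': sets bits 2 4 5 -> bits=101011000100
After insert 'gnu': sets bits 5 8 -> bits=101011001100
After insert 'elk': sets bits 2 4 11 -> bits=101011001101
After insert 'ant': sets bits 0 3 5 -> bits=101111001101
After insert 'fox': sets bits 2 6 11 -> bits=101111101101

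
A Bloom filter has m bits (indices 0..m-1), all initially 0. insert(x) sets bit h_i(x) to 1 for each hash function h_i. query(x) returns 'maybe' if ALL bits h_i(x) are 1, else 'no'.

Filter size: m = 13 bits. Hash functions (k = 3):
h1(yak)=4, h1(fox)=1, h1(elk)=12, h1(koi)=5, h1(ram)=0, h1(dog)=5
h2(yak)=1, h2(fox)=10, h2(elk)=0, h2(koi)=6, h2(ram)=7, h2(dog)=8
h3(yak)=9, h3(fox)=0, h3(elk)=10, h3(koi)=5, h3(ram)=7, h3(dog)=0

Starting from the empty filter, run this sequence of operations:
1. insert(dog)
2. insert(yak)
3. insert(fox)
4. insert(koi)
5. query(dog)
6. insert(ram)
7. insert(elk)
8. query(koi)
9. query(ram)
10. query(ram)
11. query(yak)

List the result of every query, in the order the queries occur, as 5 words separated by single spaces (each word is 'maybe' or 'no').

Answer: maybe maybe maybe maybe maybe

Derivation:
Start: bits=0000000000000
Op 1: insert dog -> sets bits 0 5 8 -> bits=1000010010000
Op 2: insert yak -> sets bits 1 4 9 -> bits=1100110011000
Op 3: insert fox -> sets bits 0 1 10 -> bits=1100110011100
Op 4: insert koi -> sets bits 5 6 -> bits=1100111011100
Op 5: query dog -> checks bit0=1, bit5=1, bit8=1 (all 1) -> maybe
Op 6: insert ram -> sets bits 0 7 -> bits=1100111111100
Op 7: insert elk -> sets bits 0 10 12 -> bits=1100111111101
Op 8: query koi -> checks bit5=1, bit6=1 (all 1) -> maybe
Op 9: query ram -> checks bit0=1, bit7=1 (all 1) -> maybe
Op 10: query ram -> checks bit0=1, bit7=1 (all 1) -> maybe
Op 11: query yak -> checks bit1=1, bit4=1, bit9=1 (all 1) -> maybe
Query results in order: maybe maybe maybe maybe maybe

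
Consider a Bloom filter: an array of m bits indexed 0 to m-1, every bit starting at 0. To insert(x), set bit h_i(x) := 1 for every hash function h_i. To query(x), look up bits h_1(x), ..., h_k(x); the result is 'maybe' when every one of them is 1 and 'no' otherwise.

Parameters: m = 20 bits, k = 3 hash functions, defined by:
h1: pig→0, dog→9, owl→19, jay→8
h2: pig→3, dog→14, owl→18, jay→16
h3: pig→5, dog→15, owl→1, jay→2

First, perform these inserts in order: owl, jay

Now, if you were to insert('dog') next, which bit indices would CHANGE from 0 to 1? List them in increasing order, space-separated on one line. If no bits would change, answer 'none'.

Answer: 9 14 15

Derivation:
Start: bits=00000000000000000000
After insert 'owl': sets bits 1 18 19 -> bits=01000000000000000011
After insert 'jay': sets bits 2 8 16 -> bits=01100000100000001011
insert 'dog' would touch bits 9 14 15; currently bit9=0, bit14=0, bit15=0
Bits that are 0 among those (would change 0->1): 9 14 15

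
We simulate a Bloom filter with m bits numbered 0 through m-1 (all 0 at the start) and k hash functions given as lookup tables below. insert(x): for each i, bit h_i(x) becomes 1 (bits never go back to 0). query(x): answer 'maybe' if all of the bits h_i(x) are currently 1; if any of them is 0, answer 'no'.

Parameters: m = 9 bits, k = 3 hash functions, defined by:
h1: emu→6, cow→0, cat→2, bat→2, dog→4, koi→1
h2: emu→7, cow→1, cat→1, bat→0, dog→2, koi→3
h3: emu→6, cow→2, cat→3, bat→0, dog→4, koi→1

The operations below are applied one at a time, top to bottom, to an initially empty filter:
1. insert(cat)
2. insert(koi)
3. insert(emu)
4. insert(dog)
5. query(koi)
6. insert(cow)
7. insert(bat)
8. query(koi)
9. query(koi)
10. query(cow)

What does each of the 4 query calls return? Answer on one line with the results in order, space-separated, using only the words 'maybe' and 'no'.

Start: bits=000000000
Op 1: insert cat -> sets bits 1 2 3 -> bits=011100000
Op 2: insert koi -> sets bits 1 3 -> bits=011100000
Op 3: insert emu -> sets bits 6 7 -> bits=011100110
Op 4: insert dog -> sets bits 2 4 -> bits=011110110
Op 5: query koi -> checks bit1=1, bit3=1 (all 1) -> maybe
Op 6: insert cow -> sets bits 0 1 2 -> bits=111110110
Op 7: insert bat -> sets bits 0 2 -> bits=111110110
Op 8: query koi -> checks bit1=1, bit3=1 (all 1) -> maybe
Op 9: query koi -> checks bit1=1, bit3=1 (all 1) -> maybe
Op 10: query cow -> checks bit0=1, bit1=1, bit2=1 (all 1) -> maybe
Query results in order: maybe maybe maybe maybe

Answer: maybe maybe maybe maybe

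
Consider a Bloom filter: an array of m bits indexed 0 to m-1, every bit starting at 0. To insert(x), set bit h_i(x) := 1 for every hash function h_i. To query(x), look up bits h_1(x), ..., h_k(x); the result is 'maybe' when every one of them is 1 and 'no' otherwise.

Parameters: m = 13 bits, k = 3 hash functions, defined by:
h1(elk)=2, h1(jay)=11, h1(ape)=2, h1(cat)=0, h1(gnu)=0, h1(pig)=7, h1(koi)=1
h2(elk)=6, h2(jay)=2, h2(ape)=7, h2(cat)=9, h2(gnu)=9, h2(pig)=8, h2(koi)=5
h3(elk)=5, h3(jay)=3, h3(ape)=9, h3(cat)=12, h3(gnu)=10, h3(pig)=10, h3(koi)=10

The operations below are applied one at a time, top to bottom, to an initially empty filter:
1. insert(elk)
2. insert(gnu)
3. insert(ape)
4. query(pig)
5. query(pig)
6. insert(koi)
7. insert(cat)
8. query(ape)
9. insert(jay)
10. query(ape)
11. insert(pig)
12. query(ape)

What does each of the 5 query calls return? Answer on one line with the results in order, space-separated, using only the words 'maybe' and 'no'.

Start: bits=0000000000000
Op 1: insert elk -> sets bits 2 5 6 -> bits=0010011000000
Op 2: insert gnu -> sets bits 0 9 10 -> bits=1010011001100
Op 3: insert ape -> sets bits 2 7 9 -> bits=1010011101100
Op 4: query pig -> checks bit7=1, bit8=0, bit10=1 (has a 0) -> no
Op 5: query pig -> checks bit7=1, bit8=0, bit10=1 (has a 0) -> no
Op 6: insert koi -> sets bits 1 5 10 -> bits=1110011101100
Op 7: insert cat -> sets bits 0 9 12 -> bits=1110011101101
Op 8: query ape -> checks bit2=1, bit7=1, bit9=1 (all 1) -> maybe
Op 9: insert jay -> sets bits 2 3 11 -> bits=1111011101111
Op 10: query ape -> checks bit2=1, bit7=1, bit9=1 (all 1) -> maybe
Op 11: insert pig -> sets bits 7 8 10 -> bits=1111011111111
Op 12: query ape -> checks bit2=1, bit7=1, bit9=1 (all 1) -> maybe
Query results in order: no no maybe maybe maybe

Answer: no no maybe maybe maybe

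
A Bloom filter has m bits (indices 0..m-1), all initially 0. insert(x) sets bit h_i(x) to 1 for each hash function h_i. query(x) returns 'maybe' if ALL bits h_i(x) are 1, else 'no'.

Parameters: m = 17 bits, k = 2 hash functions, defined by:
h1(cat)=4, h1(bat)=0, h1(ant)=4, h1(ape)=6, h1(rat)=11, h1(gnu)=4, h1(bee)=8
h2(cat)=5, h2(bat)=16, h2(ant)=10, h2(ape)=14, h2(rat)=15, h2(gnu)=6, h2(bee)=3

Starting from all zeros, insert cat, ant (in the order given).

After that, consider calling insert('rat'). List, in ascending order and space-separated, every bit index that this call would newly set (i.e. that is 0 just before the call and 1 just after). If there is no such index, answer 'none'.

Start: bits=00000000000000000
After insert 'cat': sets bits 4 5 -> bits=00001100000000000
After insert 'ant': sets bits 4 10 -> bits=00001100001000000
insert 'rat' would touch bits 11 15; currently bit11=0, bit15=0
Bits that are 0 among those (would change 0->1): 11 15

Answer: 11 15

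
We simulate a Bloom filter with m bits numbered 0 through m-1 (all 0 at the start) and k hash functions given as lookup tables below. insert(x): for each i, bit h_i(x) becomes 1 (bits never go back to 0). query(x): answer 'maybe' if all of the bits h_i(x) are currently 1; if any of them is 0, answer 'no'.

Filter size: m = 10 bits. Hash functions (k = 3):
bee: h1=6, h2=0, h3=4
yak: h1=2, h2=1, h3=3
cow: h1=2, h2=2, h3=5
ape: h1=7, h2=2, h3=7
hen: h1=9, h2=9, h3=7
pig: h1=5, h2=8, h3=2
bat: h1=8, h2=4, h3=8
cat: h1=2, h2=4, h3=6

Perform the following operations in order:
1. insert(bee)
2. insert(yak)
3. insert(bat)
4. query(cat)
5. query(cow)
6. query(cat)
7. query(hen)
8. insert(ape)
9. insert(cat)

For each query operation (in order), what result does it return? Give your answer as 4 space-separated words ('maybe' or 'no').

Answer: maybe no maybe no

Derivation:
Start: bits=0000000000
Op 1: insert bee -> sets bits 0 4 6 -> bits=1000101000
Op 2: insert yak -> sets bits 1 2 3 -> bits=1111101000
Op 3: insert bat -> sets bits 4 8 -> bits=1111101010
Op 4: query cat -> checks bit2=1, bit4=1, bit6=1 (all 1) -> maybe
Op 5: query cow -> checks bit2=1, bit5=0 (has a 0) -> no
Op 6: query cat -> checks bit2=1, bit4=1, bit6=1 (all 1) -> maybe
Op 7: query hen -> checks bit7=0, bit9=0 (has a 0) -> no
Op 8: insert ape -> sets bits 2 7 -> bits=1111101110
Op 9: insert cat -> sets bits 2 4 6 -> bits=1111101110
Query results in order: maybe no maybe no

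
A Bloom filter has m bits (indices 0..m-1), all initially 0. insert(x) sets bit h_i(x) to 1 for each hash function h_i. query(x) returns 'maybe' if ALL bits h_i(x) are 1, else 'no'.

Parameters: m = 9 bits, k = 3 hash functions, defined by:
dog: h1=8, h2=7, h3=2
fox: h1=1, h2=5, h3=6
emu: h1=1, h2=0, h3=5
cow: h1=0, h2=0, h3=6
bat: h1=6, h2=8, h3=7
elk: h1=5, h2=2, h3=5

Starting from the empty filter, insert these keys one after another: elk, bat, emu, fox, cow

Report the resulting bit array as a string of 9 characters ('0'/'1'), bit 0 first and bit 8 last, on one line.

Start: bits=000000000
After insert 'elk': sets bits 2 5 -> bits=001001000
After insert 'bat': sets bits 6 7 8 -> bits=001001111
After insert 'emu': sets bits 0 1 5 -> bits=111001111
After insert 'fox': sets bits 1 5 6 -> bits=111001111
After insert 'cow': sets bits 0 6 -> bits=111001111

Answer: 111001111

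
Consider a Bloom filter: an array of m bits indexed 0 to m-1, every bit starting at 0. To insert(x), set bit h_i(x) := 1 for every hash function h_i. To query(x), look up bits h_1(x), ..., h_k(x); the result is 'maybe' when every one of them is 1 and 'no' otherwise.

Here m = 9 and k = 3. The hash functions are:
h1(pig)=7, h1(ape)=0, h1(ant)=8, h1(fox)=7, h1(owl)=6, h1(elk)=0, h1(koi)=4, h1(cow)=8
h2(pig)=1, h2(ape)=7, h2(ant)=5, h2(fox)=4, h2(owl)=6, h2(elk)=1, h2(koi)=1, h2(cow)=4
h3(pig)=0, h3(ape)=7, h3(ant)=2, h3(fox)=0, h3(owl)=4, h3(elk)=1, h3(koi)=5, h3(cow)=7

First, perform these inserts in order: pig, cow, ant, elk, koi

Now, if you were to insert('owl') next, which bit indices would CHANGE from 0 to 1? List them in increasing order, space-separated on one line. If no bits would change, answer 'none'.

Start: bits=000000000
After insert 'pig': sets bits 0 1 7 -> bits=110000010
After insert 'cow': sets bits 4 7 8 -> bits=110010011
After insert 'ant': sets bits 2 5 8 -> bits=111011011
After insert 'elk': sets bits 0 1 -> bits=111011011
After insert 'koi': sets bits 1 4 5 -> bits=111011011
insert 'owl' would touch bits 4 6; currently bit4=1, bit6=0
Bits that are 0 among those (would change 0->1): 6

Answer: 6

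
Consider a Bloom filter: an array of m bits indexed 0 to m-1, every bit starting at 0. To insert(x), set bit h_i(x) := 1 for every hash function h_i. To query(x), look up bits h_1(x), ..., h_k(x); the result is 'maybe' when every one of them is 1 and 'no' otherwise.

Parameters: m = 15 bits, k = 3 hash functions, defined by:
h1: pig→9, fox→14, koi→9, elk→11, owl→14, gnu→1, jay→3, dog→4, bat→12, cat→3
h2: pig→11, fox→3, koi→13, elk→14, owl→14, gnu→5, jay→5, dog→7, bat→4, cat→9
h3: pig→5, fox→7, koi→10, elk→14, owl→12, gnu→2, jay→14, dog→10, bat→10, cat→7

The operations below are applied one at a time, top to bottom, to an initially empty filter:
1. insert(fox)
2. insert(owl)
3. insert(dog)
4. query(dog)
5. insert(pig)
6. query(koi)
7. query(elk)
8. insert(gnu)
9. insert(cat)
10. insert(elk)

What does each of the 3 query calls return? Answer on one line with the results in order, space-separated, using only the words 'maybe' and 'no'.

Answer: maybe no maybe

Derivation:
Start: bits=000000000000000
Op 1: insert fox -> sets bits 3 7 14 -> bits=000100010000001
Op 2: insert owl -> sets bits 12 14 -> bits=000100010000101
Op 3: insert dog -> sets bits 4 7 10 -> bits=000110010010101
Op 4: query dog -> checks bit4=1, bit7=1, bit10=1 (all 1) -> maybe
Op 5: insert pig -> sets bits 5 9 11 -> bits=000111010111101
Op 6: query koi -> checks bit9=1, bit10=1, bit13=0 (has a 0) -> no
Op 7: query elk -> checks bit11=1, bit14=1 (all 1) -> maybe
Op 8: insert gnu -> sets bits 1 2 5 -> bits=011111010111101
Op 9: insert cat -> sets bits 3 7 9 -> bits=011111010111101
Op 10: insert elk -> sets bits 11 14 -> bits=011111010111101
Query results in order: maybe no maybe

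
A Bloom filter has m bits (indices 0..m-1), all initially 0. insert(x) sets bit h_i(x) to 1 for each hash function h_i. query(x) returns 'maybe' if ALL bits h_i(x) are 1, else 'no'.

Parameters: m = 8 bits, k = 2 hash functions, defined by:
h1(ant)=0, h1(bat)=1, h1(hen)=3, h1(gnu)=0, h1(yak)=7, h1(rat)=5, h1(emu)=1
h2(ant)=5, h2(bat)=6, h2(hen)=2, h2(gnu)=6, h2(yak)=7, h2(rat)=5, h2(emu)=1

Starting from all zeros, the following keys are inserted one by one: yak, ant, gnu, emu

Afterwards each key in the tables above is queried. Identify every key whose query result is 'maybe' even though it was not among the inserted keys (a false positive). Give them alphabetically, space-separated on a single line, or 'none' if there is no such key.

Start: bits=00000000
After insert 'yak': sets bits 7 -> bits=00000001
After insert 'ant': sets bits 0 5 -> bits=10000101
After insert 'gnu': sets bits 0 6 -> bits=10000111
After insert 'emu': sets bits 1 -> bits=11000111
Not inserted: bat hen rat — query each against bits=11000111:
query bat: checks bit1=1, bit6=1 (all 1) -> maybe => FALSE POSITIVE
query hen: checks bit2=0, bit3=0 (has a 0) -> no => not a false positive
query rat: checks bit5=1 (all 1) -> maybe => FALSE POSITIVE
False positives (alphabetical): bat rat

Answer: bat rat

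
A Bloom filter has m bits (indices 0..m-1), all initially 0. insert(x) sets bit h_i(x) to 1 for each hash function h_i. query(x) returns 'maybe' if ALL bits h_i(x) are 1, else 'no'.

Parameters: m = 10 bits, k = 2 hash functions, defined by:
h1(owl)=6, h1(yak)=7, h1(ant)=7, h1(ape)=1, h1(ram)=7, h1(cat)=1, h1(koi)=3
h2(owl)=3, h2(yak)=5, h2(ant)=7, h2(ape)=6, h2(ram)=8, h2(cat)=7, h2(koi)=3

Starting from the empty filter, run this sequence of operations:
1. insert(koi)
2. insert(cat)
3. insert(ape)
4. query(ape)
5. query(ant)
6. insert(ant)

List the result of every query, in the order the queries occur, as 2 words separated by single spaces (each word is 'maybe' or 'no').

Answer: maybe maybe

Derivation:
Start: bits=0000000000
Op 1: insert koi -> sets bits 3 -> bits=0001000000
Op 2: insert cat -> sets bits 1 7 -> bits=0101000100
Op 3: insert ape -> sets bits 1 6 -> bits=0101001100
Op 4: query ape -> checks bit1=1, bit6=1 (all 1) -> maybe
Op 5: query ant -> checks bit7=1 (all 1) -> maybe
Op 6: insert ant -> sets bits 7 -> bits=0101001100
Query results in order: maybe maybe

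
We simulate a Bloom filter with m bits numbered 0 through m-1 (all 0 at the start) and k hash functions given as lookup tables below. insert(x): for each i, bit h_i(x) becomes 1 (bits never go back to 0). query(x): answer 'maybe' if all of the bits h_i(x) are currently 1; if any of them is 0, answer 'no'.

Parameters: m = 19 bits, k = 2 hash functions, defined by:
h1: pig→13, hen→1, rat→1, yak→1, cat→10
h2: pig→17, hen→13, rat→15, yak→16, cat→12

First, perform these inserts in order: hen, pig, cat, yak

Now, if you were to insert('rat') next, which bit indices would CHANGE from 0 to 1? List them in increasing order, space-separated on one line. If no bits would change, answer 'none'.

Answer: 15

Derivation:
Start: bits=0000000000000000000
After insert 'hen': sets bits 1 13 -> bits=0100000000000100000
After insert 'pig': sets bits 13 17 -> bits=0100000000000100010
After insert 'cat': sets bits 10 12 -> bits=0100000000101100010
After insert 'yak': sets bits 1 16 -> bits=0100000000101100110
insert 'rat' would touch bits 1 15; currently bit1=1, bit15=0
Bits that are 0 among those (would change 0->1): 15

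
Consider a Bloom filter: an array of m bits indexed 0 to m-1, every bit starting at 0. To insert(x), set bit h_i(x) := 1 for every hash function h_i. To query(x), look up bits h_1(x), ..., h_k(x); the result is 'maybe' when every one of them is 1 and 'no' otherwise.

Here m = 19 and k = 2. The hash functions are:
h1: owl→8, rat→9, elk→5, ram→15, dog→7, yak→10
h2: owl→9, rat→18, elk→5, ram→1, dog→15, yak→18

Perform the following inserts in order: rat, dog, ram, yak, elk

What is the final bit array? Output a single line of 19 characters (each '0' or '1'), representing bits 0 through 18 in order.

Start: bits=0000000000000000000
After insert 'rat': sets bits 9 18 -> bits=0000000001000000001
After insert 'dog': sets bits 7 15 -> bits=0000000101000001001
After insert 'ram': sets bits 1 15 -> bits=0100000101000001001
After insert 'yak': sets bits 10 18 -> bits=0100000101100001001
After insert 'elk': sets bits 5 -> bits=0100010101100001001

Answer: 0100010101100001001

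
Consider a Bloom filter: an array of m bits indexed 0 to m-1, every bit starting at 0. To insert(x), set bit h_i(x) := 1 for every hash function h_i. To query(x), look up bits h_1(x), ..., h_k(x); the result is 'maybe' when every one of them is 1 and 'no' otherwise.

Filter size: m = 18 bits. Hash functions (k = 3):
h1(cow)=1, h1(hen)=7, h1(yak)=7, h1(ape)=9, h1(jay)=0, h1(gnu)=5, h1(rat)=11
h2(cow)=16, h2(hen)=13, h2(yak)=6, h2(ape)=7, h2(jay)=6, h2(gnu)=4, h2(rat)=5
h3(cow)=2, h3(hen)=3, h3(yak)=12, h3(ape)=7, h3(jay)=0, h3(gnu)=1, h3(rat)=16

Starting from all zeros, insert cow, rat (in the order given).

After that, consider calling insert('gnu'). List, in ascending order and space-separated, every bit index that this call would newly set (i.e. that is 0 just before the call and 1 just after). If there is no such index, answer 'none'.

Answer: 4

Derivation:
Start: bits=000000000000000000
After insert 'cow': sets bits 1 2 16 -> bits=011000000000000010
After insert 'rat': sets bits 5 11 16 -> bits=011001000001000010
insert 'gnu' would touch bits 1 4 5; currently bit1=1, bit4=0, bit5=1
Bits that are 0 among those (would change 0->1): 4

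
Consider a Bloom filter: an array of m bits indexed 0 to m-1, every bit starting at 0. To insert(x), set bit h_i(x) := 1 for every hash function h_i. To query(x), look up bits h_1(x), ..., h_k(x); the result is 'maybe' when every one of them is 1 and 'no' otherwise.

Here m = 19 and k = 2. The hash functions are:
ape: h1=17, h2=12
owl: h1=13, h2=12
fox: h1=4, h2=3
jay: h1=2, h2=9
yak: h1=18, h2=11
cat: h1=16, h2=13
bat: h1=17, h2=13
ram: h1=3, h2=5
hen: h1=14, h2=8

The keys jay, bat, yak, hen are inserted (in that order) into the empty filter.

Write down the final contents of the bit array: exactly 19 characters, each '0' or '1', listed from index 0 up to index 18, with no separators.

Start: bits=0000000000000000000
After insert 'jay': sets bits 2 9 -> bits=0010000001000000000
After insert 'bat': sets bits 13 17 -> bits=0010000001000100010
After insert 'yak': sets bits 11 18 -> bits=0010000001010100011
After insert 'hen': sets bits 8 14 -> bits=0010000011010110011

Answer: 0010000011010110011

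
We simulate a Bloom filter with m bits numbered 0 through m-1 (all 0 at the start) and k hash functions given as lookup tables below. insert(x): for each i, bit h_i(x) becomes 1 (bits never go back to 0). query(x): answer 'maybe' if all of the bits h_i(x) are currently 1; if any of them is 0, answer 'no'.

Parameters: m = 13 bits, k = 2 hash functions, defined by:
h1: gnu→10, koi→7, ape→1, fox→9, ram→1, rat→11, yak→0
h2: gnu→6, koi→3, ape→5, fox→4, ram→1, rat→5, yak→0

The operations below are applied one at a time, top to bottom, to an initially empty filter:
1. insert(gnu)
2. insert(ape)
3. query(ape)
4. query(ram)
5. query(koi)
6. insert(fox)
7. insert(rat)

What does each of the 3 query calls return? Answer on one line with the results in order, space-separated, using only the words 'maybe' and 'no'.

Start: bits=0000000000000
Op 1: insert gnu -> sets bits 6 10 -> bits=0000001000100
Op 2: insert ape -> sets bits 1 5 -> bits=0100011000100
Op 3: query ape -> checks bit1=1, bit5=1 (all 1) -> maybe
Op 4: query ram -> checks bit1=1 (all 1) -> maybe
Op 5: query koi -> checks bit3=0, bit7=0 (has a 0) -> no
Op 6: insert fox -> sets bits 4 9 -> bits=0100111001100
Op 7: insert rat -> sets bits 5 11 -> bits=0100111001110
Query results in order: maybe maybe no

Answer: maybe maybe no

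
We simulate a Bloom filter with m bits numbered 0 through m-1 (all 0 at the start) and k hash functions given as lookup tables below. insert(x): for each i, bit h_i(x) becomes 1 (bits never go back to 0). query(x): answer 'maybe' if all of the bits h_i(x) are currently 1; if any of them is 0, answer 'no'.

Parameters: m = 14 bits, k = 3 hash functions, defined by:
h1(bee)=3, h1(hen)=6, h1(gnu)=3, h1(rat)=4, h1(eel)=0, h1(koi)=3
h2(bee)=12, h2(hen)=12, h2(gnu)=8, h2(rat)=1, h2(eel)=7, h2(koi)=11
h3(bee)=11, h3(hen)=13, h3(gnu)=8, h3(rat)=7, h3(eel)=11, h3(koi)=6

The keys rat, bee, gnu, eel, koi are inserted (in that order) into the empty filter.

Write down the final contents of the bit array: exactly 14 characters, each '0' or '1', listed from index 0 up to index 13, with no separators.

Start: bits=00000000000000
After insert 'rat': sets bits 1 4 7 -> bits=01001001000000
After insert 'bee': sets bits 3 11 12 -> bits=01011001000110
After insert 'gnu': sets bits 3 8 -> bits=01011001100110
After insert 'eel': sets bits 0 7 11 -> bits=11011001100110
After insert 'koi': sets bits 3 6 11 -> bits=11011011100110

Answer: 11011011100110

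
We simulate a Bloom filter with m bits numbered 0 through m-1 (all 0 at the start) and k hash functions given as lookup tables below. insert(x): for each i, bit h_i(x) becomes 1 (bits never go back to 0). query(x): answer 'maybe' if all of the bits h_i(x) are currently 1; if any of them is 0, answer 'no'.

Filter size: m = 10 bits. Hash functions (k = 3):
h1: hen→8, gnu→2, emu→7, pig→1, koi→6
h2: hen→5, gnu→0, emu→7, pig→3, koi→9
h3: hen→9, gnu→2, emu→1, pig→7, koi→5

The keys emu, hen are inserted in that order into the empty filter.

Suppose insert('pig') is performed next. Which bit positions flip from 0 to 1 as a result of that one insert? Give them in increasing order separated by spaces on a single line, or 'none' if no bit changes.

Start: bits=0000000000
After insert 'emu': sets bits 1 7 -> bits=0100000100
After insert 'hen': sets bits 5 8 9 -> bits=0100010111
insert 'pig' would touch bits 1 3 7; currently bit1=1, bit3=0, bit7=1
Bits that are 0 among those (would change 0->1): 3

Answer: 3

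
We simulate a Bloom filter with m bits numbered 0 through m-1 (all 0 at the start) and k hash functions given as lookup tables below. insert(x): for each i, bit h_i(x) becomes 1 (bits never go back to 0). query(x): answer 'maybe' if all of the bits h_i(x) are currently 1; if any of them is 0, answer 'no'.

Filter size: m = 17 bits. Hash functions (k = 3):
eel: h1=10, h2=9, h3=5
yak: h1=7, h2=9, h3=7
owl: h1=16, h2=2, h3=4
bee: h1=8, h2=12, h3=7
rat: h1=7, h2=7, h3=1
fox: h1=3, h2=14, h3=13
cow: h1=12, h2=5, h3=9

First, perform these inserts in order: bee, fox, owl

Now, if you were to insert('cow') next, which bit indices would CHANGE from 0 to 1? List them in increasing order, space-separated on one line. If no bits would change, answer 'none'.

Answer: 5 9

Derivation:
Start: bits=00000000000000000
After insert 'bee': sets bits 7 8 12 -> bits=00000001100010000
After insert 'fox': sets bits 3 13 14 -> bits=00010001100011100
After insert 'owl': sets bits 2 4 16 -> bits=00111001100011101
insert 'cow' would touch bits 5 9 12; currently bit5=0, bit9=0, bit12=1
Bits that are 0 among those (would change 0->1): 5 9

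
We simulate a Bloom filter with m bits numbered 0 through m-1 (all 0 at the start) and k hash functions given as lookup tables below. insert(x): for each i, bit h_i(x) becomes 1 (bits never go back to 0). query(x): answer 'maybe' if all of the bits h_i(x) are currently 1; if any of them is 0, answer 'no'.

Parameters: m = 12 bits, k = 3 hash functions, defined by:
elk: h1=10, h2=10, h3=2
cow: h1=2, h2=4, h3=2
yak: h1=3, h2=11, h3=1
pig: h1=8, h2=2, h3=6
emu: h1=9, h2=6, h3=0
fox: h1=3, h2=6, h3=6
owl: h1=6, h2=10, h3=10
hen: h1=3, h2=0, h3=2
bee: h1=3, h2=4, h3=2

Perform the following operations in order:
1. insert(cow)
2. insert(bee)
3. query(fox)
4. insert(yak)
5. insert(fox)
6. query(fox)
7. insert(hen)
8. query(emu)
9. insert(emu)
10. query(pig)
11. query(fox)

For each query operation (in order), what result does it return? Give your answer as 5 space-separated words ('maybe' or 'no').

Start: bits=000000000000
Op 1: insert cow -> sets bits 2 4 -> bits=001010000000
Op 2: insert bee -> sets bits 2 3 4 -> bits=001110000000
Op 3: query fox -> checks bit3=1, bit6=0 (has a 0) -> no
Op 4: insert yak -> sets bits 1 3 11 -> bits=011110000001
Op 5: insert fox -> sets bits 3 6 -> bits=011110100001
Op 6: query fox -> checks bit3=1, bit6=1 (all 1) -> maybe
Op 7: insert hen -> sets bits 0 2 3 -> bits=111110100001
Op 8: query emu -> checks bit0=1, bit6=1, bit9=0 (has a 0) -> no
Op 9: insert emu -> sets bits 0 6 9 -> bits=111110100101
Op 10: query pig -> checks bit2=1, bit6=1, bit8=0 (has a 0) -> no
Op 11: query fox -> checks bit3=1, bit6=1 (all 1) -> maybe
Query results in order: no maybe no no maybe

Answer: no maybe no no maybe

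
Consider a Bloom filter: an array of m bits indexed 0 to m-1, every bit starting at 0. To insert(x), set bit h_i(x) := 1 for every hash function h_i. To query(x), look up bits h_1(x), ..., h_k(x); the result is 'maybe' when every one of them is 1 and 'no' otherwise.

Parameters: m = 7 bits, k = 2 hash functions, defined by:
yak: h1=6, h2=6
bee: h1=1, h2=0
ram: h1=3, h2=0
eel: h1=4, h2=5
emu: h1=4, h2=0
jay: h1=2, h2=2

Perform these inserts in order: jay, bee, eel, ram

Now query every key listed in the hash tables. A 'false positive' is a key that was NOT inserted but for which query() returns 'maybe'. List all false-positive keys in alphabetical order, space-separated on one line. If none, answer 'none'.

Start: bits=0000000
After insert 'jay': sets bits 2 -> bits=0010000
After insert 'bee': sets bits 0 1 -> bits=1110000
After insert 'eel': sets bits 4 5 -> bits=1110110
After insert 'ram': sets bits 0 3 -> bits=1111110
Not inserted: emu yak — query each against bits=1111110:
query emu: checks bit0=1, bit4=1 (all 1) -> maybe => FALSE POSITIVE
query yak: checks bit6=0 (has a 0) -> no => not a false positive
False positives (alphabetical): emu

Answer: emu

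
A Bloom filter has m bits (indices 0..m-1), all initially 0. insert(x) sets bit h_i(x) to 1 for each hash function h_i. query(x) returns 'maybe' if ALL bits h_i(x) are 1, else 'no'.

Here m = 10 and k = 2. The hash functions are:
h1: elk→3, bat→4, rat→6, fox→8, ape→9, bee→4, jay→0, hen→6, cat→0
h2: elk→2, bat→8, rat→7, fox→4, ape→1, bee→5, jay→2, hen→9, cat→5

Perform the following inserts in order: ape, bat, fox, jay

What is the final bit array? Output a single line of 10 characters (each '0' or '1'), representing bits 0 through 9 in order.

Start: bits=0000000000
After insert 'ape': sets bits 1 9 -> bits=0100000001
After insert 'bat': sets bits 4 8 -> bits=0100100011
After insert 'fox': sets bits 4 8 -> bits=0100100011
After insert 'jay': sets bits 0 2 -> bits=1110100011

Answer: 1110100011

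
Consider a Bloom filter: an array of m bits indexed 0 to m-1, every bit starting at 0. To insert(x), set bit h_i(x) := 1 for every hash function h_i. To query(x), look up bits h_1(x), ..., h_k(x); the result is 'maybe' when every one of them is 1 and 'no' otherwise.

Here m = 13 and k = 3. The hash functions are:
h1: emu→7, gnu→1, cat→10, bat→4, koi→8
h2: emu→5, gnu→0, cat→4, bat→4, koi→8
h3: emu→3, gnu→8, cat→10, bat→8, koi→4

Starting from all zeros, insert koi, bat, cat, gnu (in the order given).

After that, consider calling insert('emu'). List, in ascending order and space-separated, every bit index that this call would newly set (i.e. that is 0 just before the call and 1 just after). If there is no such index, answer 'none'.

Start: bits=0000000000000
After insert 'koi': sets bits 4 8 -> bits=0000100010000
After insert 'bat': sets bits 4 8 -> bits=0000100010000
After insert 'cat': sets bits 4 10 -> bits=0000100010100
After insert 'gnu': sets bits 0 1 8 -> bits=1100100010100
insert 'emu' would touch bits 3 5 7; currently bit3=0, bit5=0, bit7=0
Bits that are 0 among those (would change 0->1): 3 5 7

Answer: 3 5 7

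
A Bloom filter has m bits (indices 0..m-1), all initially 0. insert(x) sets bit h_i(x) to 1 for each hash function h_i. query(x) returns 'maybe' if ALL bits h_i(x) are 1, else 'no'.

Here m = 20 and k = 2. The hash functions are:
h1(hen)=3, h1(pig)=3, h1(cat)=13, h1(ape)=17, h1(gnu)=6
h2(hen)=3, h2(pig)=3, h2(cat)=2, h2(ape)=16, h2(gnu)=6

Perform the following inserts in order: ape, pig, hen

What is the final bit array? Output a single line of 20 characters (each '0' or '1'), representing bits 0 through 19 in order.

Answer: 00010000000000001100

Derivation:
Start: bits=00000000000000000000
After insert 'ape': sets bits 16 17 -> bits=00000000000000001100
After insert 'pig': sets bits 3 -> bits=00010000000000001100
After insert 'hen': sets bits 3 -> bits=00010000000000001100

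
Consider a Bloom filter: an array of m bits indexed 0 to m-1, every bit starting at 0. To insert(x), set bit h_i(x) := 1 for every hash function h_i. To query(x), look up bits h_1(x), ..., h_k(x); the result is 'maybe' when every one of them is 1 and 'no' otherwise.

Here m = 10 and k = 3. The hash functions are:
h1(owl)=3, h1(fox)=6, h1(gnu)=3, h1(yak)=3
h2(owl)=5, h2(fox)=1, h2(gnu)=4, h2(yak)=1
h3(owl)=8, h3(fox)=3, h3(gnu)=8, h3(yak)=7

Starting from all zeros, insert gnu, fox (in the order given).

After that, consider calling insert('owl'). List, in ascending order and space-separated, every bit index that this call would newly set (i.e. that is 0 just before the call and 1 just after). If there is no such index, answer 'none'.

Start: bits=0000000000
After insert 'gnu': sets bits 3 4 8 -> bits=0001100010
After insert 'fox': sets bits 1 3 6 -> bits=0101101010
insert 'owl' would touch bits 3 5 8; currently bit3=1, bit5=0, bit8=1
Bits that are 0 among those (would change 0->1): 5

Answer: 5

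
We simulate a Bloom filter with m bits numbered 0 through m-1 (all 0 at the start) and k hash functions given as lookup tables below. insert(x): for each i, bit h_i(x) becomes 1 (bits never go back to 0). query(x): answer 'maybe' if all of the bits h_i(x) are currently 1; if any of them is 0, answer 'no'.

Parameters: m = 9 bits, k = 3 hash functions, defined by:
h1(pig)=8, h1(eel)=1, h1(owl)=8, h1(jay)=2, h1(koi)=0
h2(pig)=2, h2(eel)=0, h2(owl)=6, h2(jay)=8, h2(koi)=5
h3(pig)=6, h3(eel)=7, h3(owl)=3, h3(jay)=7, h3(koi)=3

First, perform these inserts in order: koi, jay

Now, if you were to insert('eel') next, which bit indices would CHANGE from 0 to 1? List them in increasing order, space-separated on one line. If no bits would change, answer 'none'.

Start: bits=000000000
After insert 'koi': sets bits 0 3 5 -> bits=100101000
After insert 'jay': sets bits 2 7 8 -> bits=101101011
insert 'eel' would touch bits 0 1 7; currently bit0=1, bit1=0, bit7=1
Bits that are 0 among those (would change 0->1): 1

Answer: 1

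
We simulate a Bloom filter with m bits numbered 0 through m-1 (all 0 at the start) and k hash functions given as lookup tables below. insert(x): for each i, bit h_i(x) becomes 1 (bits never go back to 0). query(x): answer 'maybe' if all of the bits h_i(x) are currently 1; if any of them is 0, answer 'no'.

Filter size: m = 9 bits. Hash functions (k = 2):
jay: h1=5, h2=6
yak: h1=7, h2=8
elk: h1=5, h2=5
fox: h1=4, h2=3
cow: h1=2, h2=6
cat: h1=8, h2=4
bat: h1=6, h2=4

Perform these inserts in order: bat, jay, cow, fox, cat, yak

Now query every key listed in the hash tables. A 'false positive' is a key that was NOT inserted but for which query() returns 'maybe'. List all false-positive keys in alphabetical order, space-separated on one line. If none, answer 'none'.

Start: bits=000000000
After insert 'bat': sets bits 4 6 -> bits=000010100
After insert 'jay': sets bits 5 6 -> bits=000011100
After insert 'cow': sets bits 2 6 -> bits=001011100
After insert 'fox': sets bits 3 4 -> bits=001111100
After insert 'cat': sets bits 4 8 -> bits=001111101
After insert 'yak': sets bits 7 8 -> bits=001111111
Not inserted: elk — query each against bits=001111111:
query elk: checks bit5=1 (all 1) -> maybe => FALSE POSITIVE
False positives (alphabetical): elk

Answer: elk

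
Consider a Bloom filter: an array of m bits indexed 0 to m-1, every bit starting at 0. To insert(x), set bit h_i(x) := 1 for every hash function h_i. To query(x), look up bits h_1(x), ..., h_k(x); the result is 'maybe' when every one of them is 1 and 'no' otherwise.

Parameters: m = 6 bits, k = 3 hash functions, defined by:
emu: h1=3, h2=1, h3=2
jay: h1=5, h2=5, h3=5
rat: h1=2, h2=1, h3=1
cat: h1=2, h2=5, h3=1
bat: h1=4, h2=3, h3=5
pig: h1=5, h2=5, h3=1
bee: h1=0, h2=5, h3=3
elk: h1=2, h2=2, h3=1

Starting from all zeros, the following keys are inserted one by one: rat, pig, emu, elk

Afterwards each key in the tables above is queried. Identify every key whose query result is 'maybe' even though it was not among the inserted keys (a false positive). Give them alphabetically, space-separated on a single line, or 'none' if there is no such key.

Start: bits=000000
After insert 'rat': sets bits 1 2 -> bits=011000
After insert 'pig': sets bits 1 5 -> bits=011001
After insert 'emu': sets bits 1 2 3 -> bits=011101
After insert 'elk': sets bits 1 2 -> bits=011101
Not inserted: bat bee cat jay — query each against bits=011101:
query bat: checks bit3=1, bit4=0, bit5=1 (has a 0) -> no => not a false positive
query bee: checks bit0=0, bit3=1, bit5=1 (has a 0) -> no => not a false positive
query cat: checks bit1=1, bit2=1, bit5=1 (all 1) -> maybe => FALSE POSITIVE
query jay: checks bit5=1 (all 1) -> maybe => FALSE POSITIVE
False positives (alphabetical): cat jay

Answer: cat jay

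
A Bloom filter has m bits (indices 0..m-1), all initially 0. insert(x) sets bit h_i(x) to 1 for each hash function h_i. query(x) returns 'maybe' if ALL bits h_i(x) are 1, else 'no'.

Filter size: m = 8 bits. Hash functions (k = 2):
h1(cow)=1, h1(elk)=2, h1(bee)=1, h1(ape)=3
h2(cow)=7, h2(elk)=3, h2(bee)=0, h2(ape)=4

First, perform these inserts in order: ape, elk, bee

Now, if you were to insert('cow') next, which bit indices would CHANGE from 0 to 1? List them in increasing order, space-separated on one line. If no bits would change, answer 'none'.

Answer: 7

Derivation:
Start: bits=00000000
After insert 'ape': sets bits 3 4 -> bits=00011000
After insert 'elk': sets bits 2 3 -> bits=00111000
After insert 'bee': sets bits 0 1 -> bits=11111000
insert 'cow' would touch bits 1 7; currently bit1=1, bit7=0
Bits that are 0 among those (would change 0->1): 7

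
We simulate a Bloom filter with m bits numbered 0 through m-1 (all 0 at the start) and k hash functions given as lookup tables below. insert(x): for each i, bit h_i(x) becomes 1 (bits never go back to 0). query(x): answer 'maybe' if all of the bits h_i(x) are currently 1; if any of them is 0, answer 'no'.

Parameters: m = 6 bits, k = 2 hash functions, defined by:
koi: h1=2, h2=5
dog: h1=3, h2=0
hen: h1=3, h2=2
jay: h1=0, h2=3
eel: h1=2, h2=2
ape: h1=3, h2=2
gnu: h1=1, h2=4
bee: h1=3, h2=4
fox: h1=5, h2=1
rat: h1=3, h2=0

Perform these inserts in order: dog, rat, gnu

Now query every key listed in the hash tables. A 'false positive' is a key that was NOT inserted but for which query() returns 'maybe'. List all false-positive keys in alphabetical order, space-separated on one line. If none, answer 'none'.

Answer: bee jay

Derivation:
Start: bits=000000
After insert 'dog': sets bits 0 3 -> bits=100100
After insert 'rat': sets bits 0 3 -> bits=100100
After insert 'gnu': sets bits 1 4 -> bits=110110
Not inserted: ape bee eel fox hen jay koi — query each against bits=110110:
query ape: checks bit2=0, bit3=1 (has a 0) -> no => not a false positive
query bee: checks bit3=1, bit4=1 (all 1) -> maybe => FALSE POSITIVE
query eel: checks bit2=0 (has a 0) -> no => not a false positive
query fox: checks bit1=1, bit5=0 (has a 0) -> no => not a false positive
query hen: checks bit2=0, bit3=1 (has a 0) -> no => not a false positive
query jay: checks bit0=1, bit3=1 (all 1) -> maybe => FALSE POSITIVE
query koi: checks bit2=0, bit5=0 (has a 0) -> no => not a false positive
False positives (alphabetical): bee jay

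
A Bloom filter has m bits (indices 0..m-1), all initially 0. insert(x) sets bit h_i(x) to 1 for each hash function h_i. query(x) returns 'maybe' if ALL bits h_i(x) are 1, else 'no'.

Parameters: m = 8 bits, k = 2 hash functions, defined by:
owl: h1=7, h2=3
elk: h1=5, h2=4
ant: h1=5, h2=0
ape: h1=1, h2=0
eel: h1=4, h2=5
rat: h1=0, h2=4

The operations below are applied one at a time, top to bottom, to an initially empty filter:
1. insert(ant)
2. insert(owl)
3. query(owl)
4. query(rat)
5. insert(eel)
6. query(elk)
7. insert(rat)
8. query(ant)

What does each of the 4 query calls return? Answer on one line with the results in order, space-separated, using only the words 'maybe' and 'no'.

Start: bits=00000000
Op 1: insert ant -> sets bits 0 5 -> bits=10000100
Op 2: insert owl -> sets bits 3 7 -> bits=10010101
Op 3: query owl -> checks bit3=1, bit7=1 (all 1) -> maybe
Op 4: query rat -> checks bit0=1, bit4=0 (has a 0) -> no
Op 5: insert eel -> sets bits 4 5 -> bits=10011101
Op 6: query elk -> checks bit4=1, bit5=1 (all 1) -> maybe
Op 7: insert rat -> sets bits 0 4 -> bits=10011101
Op 8: query ant -> checks bit0=1, bit5=1 (all 1) -> maybe
Query results in order: maybe no maybe maybe

Answer: maybe no maybe maybe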